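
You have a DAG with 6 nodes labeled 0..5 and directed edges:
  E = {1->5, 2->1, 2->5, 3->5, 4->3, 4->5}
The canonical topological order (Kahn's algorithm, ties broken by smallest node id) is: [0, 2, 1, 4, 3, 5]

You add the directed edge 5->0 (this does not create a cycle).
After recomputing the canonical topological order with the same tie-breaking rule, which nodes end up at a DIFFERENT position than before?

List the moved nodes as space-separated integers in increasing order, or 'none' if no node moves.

Answer: 0 1 2 3 4 5

Derivation:
Old toposort: [0, 2, 1, 4, 3, 5]
Added edge 5->0
Recompute Kahn (smallest-id tiebreak):
  initial in-degrees: [1, 1, 0, 1, 0, 4]
  ready (indeg=0): [2, 4]
  pop 2: indeg[1]->0; indeg[5]->3 | ready=[1, 4] | order so far=[2]
  pop 1: indeg[5]->2 | ready=[4] | order so far=[2, 1]
  pop 4: indeg[3]->0; indeg[5]->1 | ready=[3] | order so far=[2, 1, 4]
  pop 3: indeg[5]->0 | ready=[5] | order so far=[2, 1, 4, 3]
  pop 5: indeg[0]->0 | ready=[0] | order so far=[2, 1, 4, 3, 5]
  pop 0: no out-edges | ready=[] | order so far=[2, 1, 4, 3, 5, 0]
New canonical toposort: [2, 1, 4, 3, 5, 0]
Compare positions:
  Node 0: index 0 -> 5 (moved)
  Node 1: index 2 -> 1 (moved)
  Node 2: index 1 -> 0 (moved)
  Node 3: index 4 -> 3 (moved)
  Node 4: index 3 -> 2 (moved)
  Node 5: index 5 -> 4 (moved)
Nodes that changed position: 0 1 2 3 4 5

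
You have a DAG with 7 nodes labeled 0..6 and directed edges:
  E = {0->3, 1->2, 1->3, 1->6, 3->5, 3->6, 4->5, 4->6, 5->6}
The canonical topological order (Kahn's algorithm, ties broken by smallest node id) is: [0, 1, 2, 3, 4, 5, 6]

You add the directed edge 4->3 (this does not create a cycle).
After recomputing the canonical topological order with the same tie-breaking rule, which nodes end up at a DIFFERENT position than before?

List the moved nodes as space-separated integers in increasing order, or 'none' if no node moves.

Old toposort: [0, 1, 2, 3, 4, 5, 6]
Added edge 4->3
Recompute Kahn (smallest-id tiebreak):
  initial in-degrees: [0, 0, 1, 3, 0, 2, 4]
  ready (indeg=0): [0, 1, 4]
  pop 0: indeg[3]->2 | ready=[1, 4] | order so far=[0]
  pop 1: indeg[2]->0; indeg[3]->1; indeg[6]->3 | ready=[2, 4] | order so far=[0, 1]
  pop 2: no out-edges | ready=[4] | order so far=[0, 1, 2]
  pop 4: indeg[3]->0; indeg[5]->1; indeg[6]->2 | ready=[3] | order so far=[0, 1, 2, 4]
  pop 3: indeg[5]->0; indeg[6]->1 | ready=[5] | order so far=[0, 1, 2, 4, 3]
  pop 5: indeg[6]->0 | ready=[6] | order so far=[0, 1, 2, 4, 3, 5]
  pop 6: no out-edges | ready=[] | order so far=[0, 1, 2, 4, 3, 5, 6]
New canonical toposort: [0, 1, 2, 4, 3, 5, 6]
Compare positions:
  Node 0: index 0 -> 0 (same)
  Node 1: index 1 -> 1 (same)
  Node 2: index 2 -> 2 (same)
  Node 3: index 3 -> 4 (moved)
  Node 4: index 4 -> 3 (moved)
  Node 5: index 5 -> 5 (same)
  Node 6: index 6 -> 6 (same)
Nodes that changed position: 3 4

Answer: 3 4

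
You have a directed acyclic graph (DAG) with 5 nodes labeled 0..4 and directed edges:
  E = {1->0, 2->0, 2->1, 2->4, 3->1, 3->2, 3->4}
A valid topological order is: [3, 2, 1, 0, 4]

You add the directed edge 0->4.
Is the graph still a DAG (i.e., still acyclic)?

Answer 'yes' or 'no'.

Given toposort: [3, 2, 1, 0, 4]
Position of 0: index 3; position of 4: index 4
New edge 0->4: forward
Forward edge: respects the existing order. Still a DAG, same toposort still valid.
Still a DAG? yes

Answer: yes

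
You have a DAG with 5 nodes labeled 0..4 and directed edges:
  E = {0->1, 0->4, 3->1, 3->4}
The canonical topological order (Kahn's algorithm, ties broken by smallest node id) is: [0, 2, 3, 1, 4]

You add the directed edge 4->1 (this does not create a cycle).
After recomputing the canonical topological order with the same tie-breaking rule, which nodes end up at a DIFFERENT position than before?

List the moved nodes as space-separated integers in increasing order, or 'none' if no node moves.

Answer: 1 4

Derivation:
Old toposort: [0, 2, 3, 1, 4]
Added edge 4->1
Recompute Kahn (smallest-id tiebreak):
  initial in-degrees: [0, 3, 0, 0, 2]
  ready (indeg=0): [0, 2, 3]
  pop 0: indeg[1]->2; indeg[4]->1 | ready=[2, 3] | order so far=[0]
  pop 2: no out-edges | ready=[3] | order so far=[0, 2]
  pop 3: indeg[1]->1; indeg[4]->0 | ready=[4] | order so far=[0, 2, 3]
  pop 4: indeg[1]->0 | ready=[1] | order so far=[0, 2, 3, 4]
  pop 1: no out-edges | ready=[] | order so far=[0, 2, 3, 4, 1]
New canonical toposort: [0, 2, 3, 4, 1]
Compare positions:
  Node 0: index 0 -> 0 (same)
  Node 1: index 3 -> 4 (moved)
  Node 2: index 1 -> 1 (same)
  Node 3: index 2 -> 2 (same)
  Node 4: index 4 -> 3 (moved)
Nodes that changed position: 1 4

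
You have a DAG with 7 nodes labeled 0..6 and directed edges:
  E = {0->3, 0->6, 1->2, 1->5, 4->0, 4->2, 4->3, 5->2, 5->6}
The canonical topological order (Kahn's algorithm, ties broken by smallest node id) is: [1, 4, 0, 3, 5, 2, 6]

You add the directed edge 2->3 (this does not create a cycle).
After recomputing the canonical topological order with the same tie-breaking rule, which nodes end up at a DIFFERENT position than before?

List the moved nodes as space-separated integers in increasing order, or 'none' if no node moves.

Old toposort: [1, 4, 0, 3, 5, 2, 6]
Added edge 2->3
Recompute Kahn (smallest-id tiebreak):
  initial in-degrees: [1, 0, 3, 3, 0, 1, 2]
  ready (indeg=0): [1, 4]
  pop 1: indeg[2]->2; indeg[5]->0 | ready=[4, 5] | order so far=[1]
  pop 4: indeg[0]->0; indeg[2]->1; indeg[3]->2 | ready=[0, 5] | order so far=[1, 4]
  pop 0: indeg[3]->1; indeg[6]->1 | ready=[5] | order so far=[1, 4, 0]
  pop 5: indeg[2]->0; indeg[6]->0 | ready=[2, 6] | order so far=[1, 4, 0, 5]
  pop 2: indeg[3]->0 | ready=[3, 6] | order so far=[1, 4, 0, 5, 2]
  pop 3: no out-edges | ready=[6] | order so far=[1, 4, 0, 5, 2, 3]
  pop 6: no out-edges | ready=[] | order so far=[1, 4, 0, 5, 2, 3, 6]
New canonical toposort: [1, 4, 0, 5, 2, 3, 6]
Compare positions:
  Node 0: index 2 -> 2 (same)
  Node 1: index 0 -> 0 (same)
  Node 2: index 5 -> 4 (moved)
  Node 3: index 3 -> 5 (moved)
  Node 4: index 1 -> 1 (same)
  Node 5: index 4 -> 3 (moved)
  Node 6: index 6 -> 6 (same)
Nodes that changed position: 2 3 5

Answer: 2 3 5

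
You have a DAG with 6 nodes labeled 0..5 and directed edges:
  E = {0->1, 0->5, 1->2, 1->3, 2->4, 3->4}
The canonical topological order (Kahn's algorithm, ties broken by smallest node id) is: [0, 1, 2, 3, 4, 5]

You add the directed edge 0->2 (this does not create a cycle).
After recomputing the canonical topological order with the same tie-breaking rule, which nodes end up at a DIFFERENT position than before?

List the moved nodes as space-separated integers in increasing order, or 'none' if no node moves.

Answer: none

Derivation:
Old toposort: [0, 1, 2, 3, 4, 5]
Added edge 0->2
Recompute Kahn (smallest-id tiebreak):
  initial in-degrees: [0, 1, 2, 1, 2, 1]
  ready (indeg=0): [0]
  pop 0: indeg[1]->0; indeg[2]->1; indeg[5]->0 | ready=[1, 5] | order so far=[0]
  pop 1: indeg[2]->0; indeg[3]->0 | ready=[2, 3, 5] | order so far=[0, 1]
  pop 2: indeg[4]->1 | ready=[3, 5] | order so far=[0, 1, 2]
  pop 3: indeg[4]->0 | ready=[4, 5] | order so far=[0, 1, 2, 3]
  pop 4: no out-edges | ready=[5] | order so far=[0, 1, 2, 3, 4]
  pop 5: no out-edges | ready=[] | order so far=[0, 1, 2, 3, 4, 5]
New canonical toposort: [0, 1, 2, 3, 4, 5]
Compare positions:
  Node 0: index 0 -> 0 (same)
  Node 1: index 1 -> 1 (same)
  Node 2: index 2 -> 2 (same)
  Node 3: index 3 -> 3 (same)
  Node 4: index 4 -> 4 (same)
  Node 5: index 5 -> 5 (same)
Nodes that changed position: none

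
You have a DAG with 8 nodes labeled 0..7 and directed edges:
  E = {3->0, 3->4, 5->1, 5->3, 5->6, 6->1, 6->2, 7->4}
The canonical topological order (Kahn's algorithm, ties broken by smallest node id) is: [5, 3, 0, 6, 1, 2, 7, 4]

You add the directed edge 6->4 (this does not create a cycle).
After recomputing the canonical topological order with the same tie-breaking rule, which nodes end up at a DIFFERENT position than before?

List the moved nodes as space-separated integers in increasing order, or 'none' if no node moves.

Old toposort: [5, 3, 0, 6, 1, 2, 7, 4]
Added edge 6->4
Recompute Kahn (smallest-id tiebreak):
  initial in-degrees: [1, 2, 1, 1, 3, 0, 1, 0]
  ready (indeg=0): [5, 7]
  pop 5: indeg[1]->1; indeg[3]->0; indeg[6]->0 | ready=[3, 6, 7] | order so far=[5]
  pop 3: indeg[0]->0; indeg[4]->2 | ready=[0, 6, 7] | order so far=[5, 3]
  pop 0: no out-edges | ready=[6, 7] | order so far=[5, 3, 0]
  pop 6: indeg[1]->0; indeg[2]->0; indeg[4]->1 | ready=[1, 2, 7] | order so far=[5, 3, 0, 6]
  pop 1: no out-edges | ready=[2, 7] | order so far=[5, 3, 0, 6, 1]
  pop 2: no out-edges | ready=[7] | order so far=[5, 3, 0, 6, 1, 2]
  pop 7: indeg[4]->0 | ready=[4] | order so far=[5, 3, 0, 6, 1, 2, 7]
  pop 4: no out-edges | ready=[] | order so far=[5, 3, 0, 6, 1, 2, 7, 4]
New canonical toposort: [5, 3, 0, 6, 1, 2, 7, 4]
Compare positions:
  Node 0: index 2 -> 2 (same)
  Node 1: index 4 -> 4 (same)
  Node 2: index 5 -> 5 (same)
  Node 3: index 1 -> 1 (same)
  Node 4: index 7 -> 7 (same)
  Node 5: index 0 -> 0 (same)
  Node 6: index 3 -> 3 (same)
  Node 7: index 6 -> 6 (same)
Nodes that changed position: none

Answer: none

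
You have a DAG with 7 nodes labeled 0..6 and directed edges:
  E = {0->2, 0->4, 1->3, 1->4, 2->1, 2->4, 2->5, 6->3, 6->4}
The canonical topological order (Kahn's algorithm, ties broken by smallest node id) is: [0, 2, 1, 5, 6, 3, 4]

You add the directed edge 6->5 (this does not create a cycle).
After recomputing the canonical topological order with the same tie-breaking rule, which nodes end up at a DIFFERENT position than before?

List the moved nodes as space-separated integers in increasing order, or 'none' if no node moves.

Old toposort: [0, 2, 1, 5, 6, 3, 4]
Added edge 6->5
Recompute Kahn (smallest-id tiebreak):
  initial in-degrees: [0, 1, 1, 2, 4, 2, 0]
  ready (indeg=0): [0, 6]
  pop 0: indeg[2]->0; indeg[4]->3 | ready=[2, 6] | order so far=[0]
  pop 2: indeg[1]->0; indeg[4]->2; indeg[5]->1 | ready=[1, 6] | order so far=[0, 2]
  pop 1: indeg[3]->1; indeg[4]->1 | ready=[6] | order so far=[0, 2, 1]
  pop 6: indeg[3]->0; indeg[4]->0; indeg[5]->0 | ready=[3, 4, 5] | order so far=[0, 2, 1, 6]
  pop 3: no out-edges | ready=[4, 5] | order so far=[0, 2, 1, 6, 3]
  pop 4: no out-edges | ready=[5] | order so far=[0, 2, 1, 6, 3, 4]
  pop 5: no out-edges | ready=[] | order so far=[0, 2, 1, 6, 3, 4, 5]
New canonical toposort: [0, 2, 1, 6, 3, 4, 5]
Compare positions:
  Node 0: index 0 -> 0 (same)
  Node 1: index 2 -> 2 (same)
  Node 2: index 1 -> 1 (same)
  Node 3: index 5 -> 4 (moved)
  Node 4: index 6 -> 5 (moved)
  Node 5: index 3 -> 6 (moved)
  Node 6: index 4 -> 3 (moved)
Nodes that changed position: 3 4 5 6

Answer: 3 4 5 6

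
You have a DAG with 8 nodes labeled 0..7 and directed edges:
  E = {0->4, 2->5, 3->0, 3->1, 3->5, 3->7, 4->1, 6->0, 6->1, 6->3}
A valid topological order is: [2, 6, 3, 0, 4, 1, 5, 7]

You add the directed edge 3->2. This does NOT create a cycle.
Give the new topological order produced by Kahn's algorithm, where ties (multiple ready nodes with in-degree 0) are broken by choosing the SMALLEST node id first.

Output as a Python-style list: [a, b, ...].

Answer: [6, 3, 0, 2, 4, 1, 5, 7]

Derivation:
Old toposort: [2, 6, 3, 0, 4, 1, 5, 7]
Added edge: 3->2
Position of 3 (2) > position of 2 (0). Must reorder: 3 must now come before 2.
Run Kahn's algorithm (break ties by smallest node id):
  initial in-degrees: [2, 3, 1, 1, 1, 2, 0, 1]
  ready (indeg=0): [6]
  pop 6: indeg[0]->1; indeg[1]->2; indeg[3]->0 | ready=[3] | order so far=[6]
  pop 3: indeg[0]->0; indeg[1]->1; indeg[2]->0; indeg[5]->1; indeg[7]->0 | ready=[0, 2, 7] | order so far=[6, 3]
  pop 0: indeg[4]->0 | ready=[2, 4, 7] | order so far=[6, 3, 0]
  pop 2: indeg[5]->0 | ready=[4, 5, 7] | order so far=[6, 3, 0, 2]
  pop 4: indeg[1]->0 | ready=[1, 5, 7] | order so far=[6, 3, 0, 2, 4]
  pop 1: no out-edges | ready=[5, 7] | order so far=[6, 3, 0, 2, 4, 1]
  pop 5: no out-edges | ready=[7] | order so far=[6, 3, 0, 2, 4, 1, 5]
  pop 7: no out-edges | ready=[] | order so far=[6, 3, 0, 2, 4, 1, 5, 7]
  Result: [6, 3, 0, 2, 4, 1, 5, 7]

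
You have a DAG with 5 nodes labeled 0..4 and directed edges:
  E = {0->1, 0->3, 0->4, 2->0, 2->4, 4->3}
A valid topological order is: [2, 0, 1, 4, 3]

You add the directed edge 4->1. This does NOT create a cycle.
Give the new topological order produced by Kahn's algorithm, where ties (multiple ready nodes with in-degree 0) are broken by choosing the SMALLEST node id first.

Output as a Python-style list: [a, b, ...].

Answer: [2, 0, 4, 1, 3]

Derivation:
Old toposort: [2, 0, 1, 4, 3]
Added edge: 4->1
Position of 4 (3) > position of 1 (2). Must reorder: 4 must now come before 1.
Run Kahn's algorithm (break ties by smallest node id):
  initial in-degrees: [1, 2, 0, 2, 2]
  ready (indeg=0): [2]
  pop 2: indeg[0]->0; indeg[4]->1 | ready=[0] | order so far=[2]
  pop 0: indeg[1]->1; indeg[3]->1; indeg[4]->0 | ready=[4] | order so far=[2, 0]
  pop 4: indeg[1]->0; indeg[3]->0 | ready=[1, 3] | order so far=[2, 0, 4]
  pop 1: no out-edges | ready=[3] | order so far=[2, 0, 4, 1]
  pop 3: no out-edges | ready=[] | order so far=[2, 0, 4, 1, 3]
  Result: [2, 0, 4, 1, 3]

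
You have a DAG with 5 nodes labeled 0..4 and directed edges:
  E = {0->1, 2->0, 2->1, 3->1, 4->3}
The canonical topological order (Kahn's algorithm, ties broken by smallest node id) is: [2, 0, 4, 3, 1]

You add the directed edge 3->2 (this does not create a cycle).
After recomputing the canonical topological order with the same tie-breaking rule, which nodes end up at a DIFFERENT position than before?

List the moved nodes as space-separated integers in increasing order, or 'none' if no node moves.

Old toposort: [2, 0, 4, 3, 1]
Added edge 3->2
Recompute Kahn (smallest-id tiebreak):
  initial in-degrees: [1, 3, 1, 1, 0]
  ready (indeg=0): [4]
  pop 4: indeg[3]->0 | ready=[3] | order so far=[4]
  pop 3: indeg[1]->2; indeg[2]->0 | ready=[2] | order so far=[4, 3]
  pop 2: indeg[0]->0; indeg[1]->1 | ready=[0] | order so far=[4, 3, 2]
  pop 0: indeg[1]->0 | ready=[1] | order so far=[4, 3, 2, 0]
  pop 1: no out-edges | ready=[] | order so far=[4, 3, 2, 0, 1]
New canonical toposort: [4, 3, 2, 0, 1]
Compare positions:
  Node 0: index 1 -> 3 (moved)
  Node 1: index 4 -> 4 (same)
  Node 2: index 0 -> 2 (moved)
  Node 3: index 3 -> 1 (moved)
  Node 4: index 2 -> 0 (moved)
Nodes that changed position: 0 2 3 4

Answer: 0 2 3 4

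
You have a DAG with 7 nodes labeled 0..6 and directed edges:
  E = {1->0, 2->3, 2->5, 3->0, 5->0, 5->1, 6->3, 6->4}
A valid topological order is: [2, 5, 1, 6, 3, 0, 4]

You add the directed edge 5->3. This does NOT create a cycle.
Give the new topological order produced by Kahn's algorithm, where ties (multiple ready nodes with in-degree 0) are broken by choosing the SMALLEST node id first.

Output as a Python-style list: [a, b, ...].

Answer: [2, 5, 1, 6, 3, 0, 4]

Derivation:
Old toposort: [2, 5, 1, 6, 3, 0, 4]
Added edge: 5->3
Position of 5 (1) < position of 3 (4). Old order still valid.
Run Kahn's algorithm (break ties by smallest node id):
  initial in-degrees: [3, 1, 0, 3, 1, 1, 0]
  ready (indeg=0): [2, 6]
  pop 2: indeg[3]->2; indeg[5]->0 | ready=[5, 6] | order so far=[2]
  pop 5: indeg[0]->2; indeg[1]->0; indeg[3]->1 | ready=[1, 6] | order so far=[2, 5]
  pop 1: indeg[0]->1 | ready=[6] | order so far=[2, 5, 1]
  pop 6: indeg[3]->0; indeg[4]->0 | ready=[3, 4] | order so far=[2, 5, 1, 6]
  pop 3: indeg[0]->0 | ready=[0, 4] | order so far=[2, 5, 1, 6, 3]
  pop 0: no out-edges | ready=[4] | order so far=[2, 5, 1, 6, 3, 0]
  pop 4: no out-edges | ready=[] | order so far=[2, 5, 1, 6, 3, 0, 4]
  Result: [2, 5, 1, 6, 3, 0, 4]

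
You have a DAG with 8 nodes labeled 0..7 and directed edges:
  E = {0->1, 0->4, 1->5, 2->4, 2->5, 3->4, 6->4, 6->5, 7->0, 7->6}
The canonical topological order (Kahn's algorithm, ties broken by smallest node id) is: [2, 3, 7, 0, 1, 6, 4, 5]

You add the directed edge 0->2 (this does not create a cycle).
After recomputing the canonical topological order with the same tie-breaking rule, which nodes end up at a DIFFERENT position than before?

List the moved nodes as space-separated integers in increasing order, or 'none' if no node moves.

Old toposort: [2, 3, 7, 0, 1, 6, 4, 5]
Added edge 0->2
Recompute Kahn (smallest-id tiebreak):
  initial in-degrees: [1, 1, 1, 0, 4, 3, 1, 0]
  ready (indeg=0): [3, 7]
  pop 3: indeg[4]->3 | ready=[7] | order so far=[3]
  pop 7: indeg[0]->0; indeg[6]->0 | ready=[0, 6] | order so far=[3, 7]
  pop 0: indeg[1]->0; indeg[2]->0; indeg[4]->2 | ready=[1, 2, 6] | order so far=[3, 7, 0]
  pop 1: indeg[5]->2 | ready=[2, 6] | order so far=[3, 7, 0, 1]
  pop 2: indeg[4]->1; indeg[5]->1 | ready=[6] | order so far=[3, 7, 0, 1, 2]
  pop 6: indeg[4]->0; indeg[5]->0 | ready=[4, 5] | order so far=[3, 7, 0, 1, 2, 6]
  pop 4: no out-edges | ready=[5] | order so far=[3, 7, 0, 1, 2, 6, 4]
  pop 5: no out-edges | ready=[] | order so far=[3, 7, 0, 1, 2, 6, 4, 5]
New canonical toposort: [3, 7, 0, 1, 2, 6, 4, 5]
Compare positions:
  Node 0: index 3 -> 2 (moved)
  Node 1: index 4 -> 3 (moved)
  Node 2: index 0 -> 4 (moved)
  Node 3: index 1 -> 0 (moved)
  Node 4: index 6 -> 6 (same)
  Node 5: index 7 -> 7 (same)
  Node 6: index 5 -> 5 (same)
  Node 7: index 2 -> 1 (moved)
Nodes that changed position: 0 1 2 3 7

Answer: 0 1 2 3 7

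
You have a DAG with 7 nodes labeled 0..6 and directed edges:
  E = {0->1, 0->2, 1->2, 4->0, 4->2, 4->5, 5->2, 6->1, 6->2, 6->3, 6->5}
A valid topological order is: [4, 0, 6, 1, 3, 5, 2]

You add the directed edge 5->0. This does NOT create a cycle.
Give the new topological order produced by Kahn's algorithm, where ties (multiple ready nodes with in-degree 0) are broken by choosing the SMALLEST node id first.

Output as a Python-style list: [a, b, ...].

Answer: [4, 6, 3, 5, 0, 1, 2]

Derivation:
Old toposort: [4, 0, 6, 1, 3, 5, 2]
Added edge: 5->0
Position of 5 (5) > position of 0 (1). Must reorder: 5 must now come before 0.
Run Kahn's algorithm (break ties by smallest node id):
  initial in-degrees: [2, 2, 5, 1, 0, 2, 0]
  ready (indeg=0): [4, 6]
  pop 4: indeg[0]->1; indeg[2]->4; indeg[5]->1 | ready=[6] | order so far=[4]
  pop 6: indeg[1]->1; indeg[2]->3; indeg[3]->0; indeg[5]->0 | ready=[3, 5] | order so far=[4, 6]
  pop 3: no out-edges | ready=[5] | order so far=[4, 6, 3]
  pop 5: indeg[0]->0; indeg[2]->2 | ready=[0] | order so far=[4, 6, 3, 5]
  pop 0: indeg[1]->0; indeg[2]->1 | ready=[1] | order so far=[4, 6, 3, 5, 0]
  pop 1: indeg[2]->0 | ready=[2] | order so far=[4, 6, 3, 5, 0, 1]
  pop 2: no out-edges | ready=[] | order so far=[4, 6, 3, 5, 0, 1, 2]
  Result: [4, 6, 3, 5, 0, 1, 2]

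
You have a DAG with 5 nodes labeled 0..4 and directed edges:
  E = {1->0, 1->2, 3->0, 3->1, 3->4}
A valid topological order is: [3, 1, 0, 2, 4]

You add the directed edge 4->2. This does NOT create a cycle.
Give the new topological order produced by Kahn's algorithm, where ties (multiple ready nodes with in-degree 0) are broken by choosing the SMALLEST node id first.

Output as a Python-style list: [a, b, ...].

Old toposort: [3, 1, 0, 2, 4]
Added edge: 4->2
Position of 4 (4) > position of 2 (3). Must reorder: 4 must now come before 2.
Run Kahn's algorithm (break ties by smallest node id):
  initial in-degrees: [2, 1, 2, 0, 1]
  ready (indeg=0): [3]
  pop 3: indeg[0]->1; indeg[1]->0; indeg[4]->0 | ready=[1, 4] | order so far=[3]
  pop 1: indeg[0]->0; indeg[2]->1 | ready=[0, 4] | order so far=[3, 1]
  pop 0: no out-edges | ready=[4] | order so far=[3, 1, 0]
  pop 4: indeg[2]->0 | ready=[2] | order so far=[3, 1, 0, 4]
  pop 2: no out-edges | ready=[] | order so far=[3, 1, 0, 4, 2]
  Result: [3, 1, 0, 4, 2]

Answer: [3, 1, 0, 4, 2]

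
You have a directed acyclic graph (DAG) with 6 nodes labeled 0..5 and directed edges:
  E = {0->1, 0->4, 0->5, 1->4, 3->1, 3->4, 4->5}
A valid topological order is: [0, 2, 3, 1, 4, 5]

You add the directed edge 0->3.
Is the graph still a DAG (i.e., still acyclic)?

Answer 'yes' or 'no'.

Answer: yes

Derivation:
Given toposort: [0, 2, 3, 1, 4, 5]
Position of 0: index 0; position of 3: index 2
New edge 0->3: forward
Forward edge: respects the existing order. Still a DAG, same toposort still valid.
Still a DAG? yes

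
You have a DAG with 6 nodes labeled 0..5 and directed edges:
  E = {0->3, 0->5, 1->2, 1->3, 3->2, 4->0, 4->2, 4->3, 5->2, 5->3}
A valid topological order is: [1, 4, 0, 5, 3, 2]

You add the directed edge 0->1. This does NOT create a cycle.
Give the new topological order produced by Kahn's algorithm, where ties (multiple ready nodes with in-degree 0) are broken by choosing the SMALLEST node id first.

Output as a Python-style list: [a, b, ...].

Answer: [4, 0, 1, 5, 3, 2]

Derivation:
Old toposort: [1, 4, 0, 5, 3, 2]
Added edge: 0->1
Position of 0 (2) > position of 1 (0). Must reorder: 0 must now come before 1.
Run Kahn's algorithm (break ties by smallest node id):
  initial in-degrees: [1, 1, 4, 4, 0, 1]
  ready (indeg=0): [4]
  pop 4: indeg[0]->0; indeg[2]->3; indeg[3]->3 | ready=[0] | order so far=[4]
  pop 0: indeg[1]->0; indeg[3]->2; indeg[5]->0 | ready=[1, 5] | order so far=[4, 0]
  pop 1: indeg[2]->2; indeg[3]->1 | ready=[5] | order so far=[4, 0, 1]
  pop 5: indeg[2]->1; indeg[3]->0 | ready=[3] | order so far=[4, 0, 1, 5]
  pop 3: indeg[2]->0 | ready=[2] | order so far=[4, 0, 1, 5, 3]
  pop 2: no out-edges | ready=[] | order so far=[4, 0, 1, 5, 3, 2]
  Result: [4, 0, 1, 5, 3, 2]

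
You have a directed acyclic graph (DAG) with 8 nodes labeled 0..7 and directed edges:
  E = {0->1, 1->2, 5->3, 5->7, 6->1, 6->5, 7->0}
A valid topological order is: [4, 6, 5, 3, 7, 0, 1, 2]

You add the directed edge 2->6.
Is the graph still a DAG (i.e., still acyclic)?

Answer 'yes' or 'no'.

Given toposort: [4, 6, 5, 3, 7, 0, 1, 2]
Position of 2: index 7; position of 6: index 1
New edge 2->6: backward (u after v in old order)
Backward edge: old toposort is now invalid. Check if this creates a cycle.
Does 6 already reach 2? Reachable from 6: [0, 1, 2, 3, 5, 6, 7]. YES -> cycle!
Still a DAG? no

Answer: no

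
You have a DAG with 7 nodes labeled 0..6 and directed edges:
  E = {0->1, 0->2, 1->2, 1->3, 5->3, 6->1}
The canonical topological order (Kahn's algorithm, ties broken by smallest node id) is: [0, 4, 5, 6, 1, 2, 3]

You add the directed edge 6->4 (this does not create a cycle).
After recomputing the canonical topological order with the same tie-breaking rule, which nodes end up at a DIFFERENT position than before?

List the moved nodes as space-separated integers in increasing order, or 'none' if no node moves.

Old toposort: [0, 4, 5, 6, 1, 2, 3]
Added edge 6->4
Recompute Kahn (smallest-id tiebreak):
  initial in-degrees: [0, 2, 2, 2, 1, 0, 0]
  ready (indeg=0): [0, 5, 6]
  pop 0: indeg[1]->1; indeg[2]->1 | ready=[5, 6] | order so far=[0]
  pop 5: indeg[3]->1 | ready=[6] | order so far=[0, 5]
  pop 6: indeg[1]->0; indeg[4]->0 | ready=[1, 4] | order so far=[0, 5, 6]
  pop 1: indeg[2]->0; indeg[3]->0 | ready=[2, 3, 4] | order so far=[0, 5, 6, 1]
  pop 2: no out-edges | ready=[3, 4] | order so far=[0, 5, 6, 1, 2]
  pop 3: no out-edges | ready=[4] | order so far=[0, 5, 6, 1, 2, 3]
  pop 4: no out-edges | ready=[] | order so far=[0, 5, 6, 1, 2, 3, 4]
New canonical toposort: [0, 5, 6, 1, 2, 3, 4]
Compare positions:
  Node 0: index 0 -> 0 (same)
  Node 1: index 4 -> 3 (moved)
  Node 2: index 5 -> 4 (moved)
  Node 3: index 6 -> 5 (moved)
  Node 4: index 1 -> 6 (moved)
  Node 5: index 2 -> 1 (moved)
  Node 6: index 3 -> 2 (moved)
Nodes that changed position: 1 2 3 4 5 6

Answer: 1 2 3 4 5 6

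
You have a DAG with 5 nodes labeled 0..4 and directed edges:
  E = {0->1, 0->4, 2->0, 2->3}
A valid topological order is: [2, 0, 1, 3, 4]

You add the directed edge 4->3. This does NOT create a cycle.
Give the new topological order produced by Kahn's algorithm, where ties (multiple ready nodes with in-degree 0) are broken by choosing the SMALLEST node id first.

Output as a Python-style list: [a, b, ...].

Answer: [2, 0, 1, 4, 3]

Derivation:
Old toposort: [2, 0, 1, 3, 4]
Added edge: 4->3
Position of 4 (4) > position of 3 (3). Must reorder: 4 must now come before 3.
Run Kahn's algorithm (break ties by smallest node id):
  initial in-degrees: [1, 1, 0, 2, 1]
  ready (indeg=0): [2]
  pop 2: indeg[0]->0; indeg[3]->1 | ready=[0] | order so far=[2]
  pop 0: indeg[1]->0; indeg[4]->0 | ready=[1, 4] | order so far=[2, 0]
  pop 1: no out-edges | ready=[4] | order so far=[2, 0, 1]
  pop 4: indeg[3]->0 | ready=[3] | order so far=[2, 0, 1, 4]
  pop 3: no out-edges | ready=[] | order so far=[2, 0, 1, 4, 3]
  Result: [2, 0, 1, 4, 3]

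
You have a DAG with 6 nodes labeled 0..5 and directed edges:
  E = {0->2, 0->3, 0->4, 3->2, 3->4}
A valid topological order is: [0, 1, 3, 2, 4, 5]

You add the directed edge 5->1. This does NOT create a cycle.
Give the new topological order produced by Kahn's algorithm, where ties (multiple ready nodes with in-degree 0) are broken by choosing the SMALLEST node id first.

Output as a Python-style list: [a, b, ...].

Old toposort: [0, 1, 3, 2, 4, 5]
Added edge: 5->1
Position of 5 (5) > position of 1 (1). Must reorder: 5 must now come before 1.
Run Kahn's algorithm (break ties by smallest node id):
  initial in-degrees: [0, 1, 2, 1, 2, 0]
  ready (indeg=0): [0, 5]
  pop 0: indeg[2]->1; indeg[3]->0; indeg[4]->1 | ready=[3, 5] | order so far=[0]
  pop 3: indeg[2]->0; indeg[4]->0 | ready=[2, 4, 5] | order so far=[0, 3]
  pop 2: no out-edges | ready=[4, 5] | order so far=[0, 3, 2]
  pop 4: no out-edges | ready=[5] | order so far=[0, 3, 2, 4]
  pop 5: indeg[1]->0 | ready=[1] | order so far=[0, 3, 2, 4, 5]
  pop 1: no out-edges | ready=[] | order so far=[0, 3, 2, 4, 5, 1]
  Result: [0, 3, 2, 4, 5, 1]

Answer: [0, 3, 2, 4, 5, 1]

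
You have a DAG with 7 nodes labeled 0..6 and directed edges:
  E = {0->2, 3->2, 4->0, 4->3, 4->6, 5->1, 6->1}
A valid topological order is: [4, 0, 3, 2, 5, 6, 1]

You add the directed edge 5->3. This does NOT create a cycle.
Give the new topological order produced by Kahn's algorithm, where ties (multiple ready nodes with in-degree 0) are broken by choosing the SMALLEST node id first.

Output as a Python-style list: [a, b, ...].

Answer: [4, 0, 5, 3, 2, 6, 1]

Derivation:
Old toposort: [4, 0, 3, 2, 5, 6, 1]
Added edge: 5->3
Position of 5 (4) > position of 3 (2). Must reorder: 5 must now come before 3.
Run Kahn's algorithm (break ties by smallest node id):
  initial in-degrees: [1, 2, 2, 2, 0, 0, 1]
  ready (indeg=0): [4, 5]
  pop 4: indeg[0]->0; indeg[3]->1; indeg[6]->0 | ready=[0, 5, 6] | order so far=[4]
  pop 0: indeg[2]->1 | ready=[5, 6] | order so far=[4, 0]
  pop 5: indeg[1]->1; indeg[3]->0 | ready=[3, 6] | order so far=[4, 0, 5]
  pop 3: indeg[2]->0 | ready=[2, 6] | order so far=[4, 0, 5, 3]
  pop 2: no out-edges | ready=[6] | order so far=[4, 0, 5, 3, 2]
  pop 6: indeg[1]->0 | ready=[1] | order so far=[4, 0, 5, 3, 2, 6]
  pop 1: no out-edges | ready=[] | order so far=[4, 0, 5, 3, 2, 6, 1]
  Result: [4, 0, 5, 3, 2, 6, 1]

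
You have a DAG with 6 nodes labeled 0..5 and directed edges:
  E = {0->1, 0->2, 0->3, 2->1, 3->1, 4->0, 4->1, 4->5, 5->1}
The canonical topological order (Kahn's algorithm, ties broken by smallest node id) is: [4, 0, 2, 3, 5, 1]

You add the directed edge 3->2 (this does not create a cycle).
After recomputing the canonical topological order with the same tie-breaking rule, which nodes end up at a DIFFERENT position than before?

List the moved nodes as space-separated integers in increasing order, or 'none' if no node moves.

Answer: 2 3

Derivation:
Old toposort: [4, 0, 2, 3, 5, 1]
Added edge 3->2
Recompute Kahn (smallest-id tiebreak):
  initial in-degrees: [1, 5, 2, 1, 0, 1]
  ready (indeg=0): [4]
  pop 4: indeg[0]->0; indeg[1]->4; indeg[5]->0 | ready=[0, 5] | order so far=[4]
  pop 0: indeg[1]->3; indeg[2]->1; indeg[3]->0 | ready=[3, 5] | order so far=[4, 0]
  pop 3: indeg[1]->2; indeg[2]->0 | ready=[2, 5] | order so far=[4, 0, 3]
  pop 2: indeg[1]->1 | ready=[5] | order so far=[4, 0, 3, 2]
  pop 5: indeg[1]->0 | ready=[1] | order so far=[4, 0, 3, 2, 5]
  pop 1: no out-edges | ready=[] | order so far=[4, 0, 3, 2, 5, 1]
New canonical toposort: [4, 0, 3, 2, 5, 1]
Compare positions:
  Node 0: index 1 -> 1 (same)
  Node 1: index 5 -> 5 (same)
  Node 2: index 2 -> 3 (moved)
  Node 3: index 3 -> 2 (moved)
  Node 4: index 0 -> 0 (same)
  Node 5: index 4 -> 4 (same)
Nodes that changed position: 2 3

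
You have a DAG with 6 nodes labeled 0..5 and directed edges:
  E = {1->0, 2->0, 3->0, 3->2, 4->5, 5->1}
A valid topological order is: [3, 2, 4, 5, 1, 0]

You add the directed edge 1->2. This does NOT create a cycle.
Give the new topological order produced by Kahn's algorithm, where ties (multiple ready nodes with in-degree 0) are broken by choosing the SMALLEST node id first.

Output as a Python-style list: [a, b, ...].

Old toposort: [3, 2, 4, 5, 1, 0]
Added edge: 1->2
Position of 1 (4) > position of 2 (1). Must reorder: 1 must now come before 2.
Run Kahn's algorithm (break ties by smallest node id):
  initial in-degrees: [3, 1, 2, 0, 0, 1]
  ready (indeg=0): [3, 4]
  pop 3: indeg[0]->2; indeg[2]->1 | ready=[4] | order so far=[3]
  pop 4: indeg[5]->0 | ready=[5] | order so far=[3, 4]
  pop 5: indeg[1]->0 | ready=[1] | order so far=[3, 4, 5]
  pop 1: indeg[0]->1; indeg[2]->0 | ready=[2] | order so far=[3, 4, 5, 1]
  pop 2: indeg[0]->0 | ready=[0] | order so far=[3, 4, 5, 1, 2]
  pop 0: no out-edges | ready=[] | order so far=[3, 4, 5, 1, 2, 0]
  Result: [3, 4, 5, 1, 2, 0]

Answer: [3, 4, 5, 1, 2, 0]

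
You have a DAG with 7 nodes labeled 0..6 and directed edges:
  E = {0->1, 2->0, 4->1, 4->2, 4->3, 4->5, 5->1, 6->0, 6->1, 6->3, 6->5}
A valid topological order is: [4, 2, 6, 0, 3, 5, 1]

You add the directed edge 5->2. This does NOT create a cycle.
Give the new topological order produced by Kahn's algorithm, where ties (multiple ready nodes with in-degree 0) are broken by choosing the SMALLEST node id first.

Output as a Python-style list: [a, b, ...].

Answer: [4, 6, 3, 5, 2, 0, 1]

Derivation:
Old toposort: [4, 2, 6, 0, 3, 5, 1]
Added edge: 5->2
Position of 5 (5) > position of 2 (1). Must reorder: 5 must now come before 2.
Run Kahn's algorithm (break ties by smallest node id):
  initial in-degrees: [2, 4, 2, 2, 0, 2, 0]
  ready (indeg=0): [4, 6]
  pop 4: indeg[1]->3; indeg[2]->1; indeg[3]->1; indeg[5]->1 | ready=[6] | order so far=[4]
  pop 6: indeg[0]->1; indeg[1]->2; indeg[3]->0; indeg[5]->0 | ready=[3, 5] | order so far=[4, 6]
  pop 3: no out-edges | ready=[5] | order so far=[4, 6, 3]
  pop 5: indeg[1]->1; indeg[2]->0 | ready=[2] | order so far=[4, 6, 3, 5]
  pop 2: indeg[0]->0 | ready=[0] | order so far=[4, 6, 3, 5, 2]
  pop 0: indeg[1]->0 | ready=[1] | order so far=[4, 6, 3, 5, 2, 0]
  pop 1: no out-edges | ready=[] | order so far=[4, 6, 3, 5, 2, 0, 1]
  Result: [4, 6, 3, 5, 2, 0, 1]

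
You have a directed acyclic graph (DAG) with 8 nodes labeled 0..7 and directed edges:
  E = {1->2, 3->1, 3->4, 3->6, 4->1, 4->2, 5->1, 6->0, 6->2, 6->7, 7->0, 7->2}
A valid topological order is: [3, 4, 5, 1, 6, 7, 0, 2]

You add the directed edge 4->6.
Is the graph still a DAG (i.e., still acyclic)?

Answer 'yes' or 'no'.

Given toposort: [3, 4, 5, 1, 6, 7, 0, 2]
Position of 4: index 1; position of 6: index 4
New edge 4->6: forward
Forward edge: respects the existing order. Still a DAG, same toposort still valid.
Still a DAG? yes

Answer: yes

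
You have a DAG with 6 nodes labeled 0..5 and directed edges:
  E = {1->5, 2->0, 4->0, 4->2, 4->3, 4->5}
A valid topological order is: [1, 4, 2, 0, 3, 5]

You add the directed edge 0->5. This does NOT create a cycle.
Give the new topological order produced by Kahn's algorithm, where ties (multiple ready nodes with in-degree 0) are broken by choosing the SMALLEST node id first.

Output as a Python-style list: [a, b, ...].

Answer: [1, 4, 2, 0, 3, 5]

Derivation:
Old toposort: [1, 4, 2, 0, 3, 5]
Added edge: 0->5
Position of 0 (3) < position of 5 (5). Old order still valid.
Run Kahn's algorithm (break ties by smallest node id):
  initial in-degrees: [2, 0, 1, 1, 0, 3]
  ready (indeg=0): [1, 4]
  pop 1: indeg[5]->2 | ready=[4] | order so far=[1]
  pop 4: indeg[0]->1; indeg[2]->0; indeg[3]->0; indeg[5]->1 | ready=[2, 3] | order so far=[1, 4]
  pop 2: indeg[0]->0 | ready=[0, 3] | order so far=[1, 4, 2]
  pop 0: indeg[5]->0 | ready=[3, 5] | order so far=[1, 4, 2, 0]
  pop 3: no out-edges | ready=[5] | order so far=[1, 4, 2, 0, 3]
  pop 5: no out-edges | ready=[] | order so far=[1, 4, 2, 0, 3, 5]
  Result: [1, 4, 2, 0, 3, 5]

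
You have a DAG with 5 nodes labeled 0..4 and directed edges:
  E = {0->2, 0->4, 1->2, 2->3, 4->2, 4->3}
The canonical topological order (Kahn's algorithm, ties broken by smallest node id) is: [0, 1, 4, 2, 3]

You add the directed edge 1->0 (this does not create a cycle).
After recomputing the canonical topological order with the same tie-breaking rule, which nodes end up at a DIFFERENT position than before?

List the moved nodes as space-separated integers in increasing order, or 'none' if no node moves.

Old toposort: [0, 1, 4, 2, 3]
Added edge 1->0
Recompute Kahn (smallest-id tiebreak):
  initial in-degrees: [1, 0, 3, 2, 1]
  ready (indeg=0): [1]
  pop 1: indeg[0]->0; indeg[2]->2 | ready=[0] | order so far=[1]
  pop 0: indeg[2]->1; indeg[4]->0 | ready=[4] | order so far=[1, 0]
  pop 4: indeg[2]->0; indeg[3]->1 | ready=[2] | order so far=[1, 0, 4]
  pop 2: indeg[3]->0 | ready=[3] | order so far=[1, 0, 4, 2]
  pop 3: no out-edges | ready=[] | order so far=[1, 0, 4, 2, 3]
New canonical toposort: [1, 0, 4, 2, 3]
Compare positions:
  Node 0: index 0 -> 1 (moved)
  Node 1: index 1 -> 0 (moved)
  Node 2: index 3 -> 3 (same)
  Node 3: index 4 -> 4 (same)
  Node 4: index 2 -> 2 (same)
Nodes that changed position: 0 1

Answer: 0 1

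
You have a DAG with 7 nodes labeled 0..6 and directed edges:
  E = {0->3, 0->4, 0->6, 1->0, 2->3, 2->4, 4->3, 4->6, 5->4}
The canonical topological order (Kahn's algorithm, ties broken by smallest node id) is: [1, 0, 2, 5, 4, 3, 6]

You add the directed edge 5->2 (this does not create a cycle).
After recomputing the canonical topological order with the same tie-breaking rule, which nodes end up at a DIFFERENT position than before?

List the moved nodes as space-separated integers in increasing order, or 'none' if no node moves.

Old toposort: [1, 0, 2, 5, 4, 3, 6]
Added edge 5->2
Recompute Kahn (smallest-id tiebreak):
  initial in-degrees: [1, 0, 1, 3, 3, 0, 2]
  ready (indeg=0): [1, 5]
  pop 1: indeg[0]->0 | ready=[0, 5] | order so far=[1]
  pop 0: indeg[3]->2; indeg[4]->2; indeg[6]->1 | ready=[5] | order so far=[1, 0]
  pop 5: indeg[2]->0; indeg[4]->1 | ready=[2] | order so far=[1, 0, 5]
  pop 2: indeg[3]->1; indeg[4]->0 | ready=[4] | order so far=[1, 0, 5, 2]
  pop 4: indeg[3]->0; indeg[6]->0 | ready=[3, 6] | order so far=[1, 0, 5, 2, 4]
  pop 3: no out-edges | ready=[6] | order so far=[1, 0, 5, 2, 4, 3]
  pop 6: no out-edges | ready=[] | order so far=[1, 0, 5, 2, 4, 3, 6]
New canonical toposort: [1, 0, 5, 2, 4, 3, 6]
Compare positions:
  Node 0: index 1 -> 1 (same)
  Node 1: index 0 -> 0 (same)
  Node 2: index 2 -> 3 (moved)
  Node 3: index 5 -> 5 (same)
  Node 4: index 4 -> 4 (same)
  Node 5: index 3 -> 2 (moved)
  Node 6: index 6 -> 6 (same)
Nodes that changed position: 2 5

Answer: 2 5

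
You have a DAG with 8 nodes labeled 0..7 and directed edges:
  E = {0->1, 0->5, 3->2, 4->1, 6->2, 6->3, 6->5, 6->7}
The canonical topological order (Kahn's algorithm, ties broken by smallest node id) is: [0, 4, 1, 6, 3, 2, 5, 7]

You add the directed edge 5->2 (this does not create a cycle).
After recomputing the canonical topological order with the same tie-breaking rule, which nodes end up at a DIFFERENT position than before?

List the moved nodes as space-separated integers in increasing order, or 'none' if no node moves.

Answer: 2 5

Derivation:
Old toposort: [0, 4, 1, 6, 3, 2, 5, 7]
Added edge 5->2
Recompute Kahn (smallest-id tiebreak):
  initial in-degrees: [0, 2, 3, 1, 0, 2, 0, 1]
  ready (indeg=0): [0, 4, 6]
  pop 0: indeg[1]->1; indeg[5]->1 | ready=[4, 6] | order so far=[0]
  pop 4: indeg[1]->0 | ready=[1, 6] | order so far=[0, 4]
  pop 1: no out-edges | ready=[6] | order so far=[0, 4, 1]
  pop 6: indeg[2]->2; indeg[3]->0; indeg[5]->0; indeg[7]->0 | ready=[3, 5, 7] | order so far=[0, 4, 1, 6]
  pop 3: indeg[2]->1 | ready=[5, 7] | order so far=[0, 4, 1, 6, 3]
  pop 5: indeg[2]->0 | ready=[2, 7] | order so far=[0, 4, 1, 6, 3, 5]
  pop 2: no out-edges | ready=[7] | order so far=[0, 4, 1, 6, 3, 5, 2]
  pop 7: no out-edges | ready=[] | order so far=[0, 4, 1, 6, 3, 5, 2, 7]
New canonical toposort: [0, 4, 1, 6, 3, 5, 2, 7]
Compare positions:
  Node 0: index 0 -> 0 (same)
  Node 1: index 2 -> 2 (same)
  Node 2: index 5 -> 6 (moved)
  Node 3: index 4 -> 4 (same)
  Node 4: index 1 -> 1 (same)
  Node 5: index 6 -> 5 (moved)
  Node 6: index 3 -> 3 (same)
  Node 7: index 7 -> 7 (same)
Nodes that changed position: 2 5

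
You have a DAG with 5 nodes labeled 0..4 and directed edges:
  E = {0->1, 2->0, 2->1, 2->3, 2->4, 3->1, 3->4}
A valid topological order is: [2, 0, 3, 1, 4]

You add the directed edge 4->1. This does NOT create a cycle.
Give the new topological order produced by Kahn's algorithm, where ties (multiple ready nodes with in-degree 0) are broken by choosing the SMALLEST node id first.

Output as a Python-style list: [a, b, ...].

Answer: [2, 0, 3, 4, 1]

Derivation:
Old toposort: [2, 0, 3, 1, 4]
Added edge: 4->1
Position of 4 (4) > position of 1 (3). Must reorder: 4 must now come before 1.
Run Kahn's algorithm (break ties by smallest node id):
  initial in-degrees: [1, 4, 0, 1, 2]
  ready (indeg=0): [2]
  pop 2: indeg[0]->0; indeg[1]->3; indeg[3]->0; indeg[4]->1 | ready=[0, 3] | order so far=[2]
  pop 0: indeg[1]->2 | ready=[3] | order so far=[2, 0]
  pop 3: indeg[1]->1; indeg[4]->0 | ready=[4] | order so far=[2, 0, 3]
  pop 4: indeg[1]->0 | ready=[1] | order so far=[2, 0, 3, 4]
  pop 1: no out-edges | ready=[] | order so far=[2, 0, 3, 4, 1]
  Result: [2, 0, 3, 4, 1]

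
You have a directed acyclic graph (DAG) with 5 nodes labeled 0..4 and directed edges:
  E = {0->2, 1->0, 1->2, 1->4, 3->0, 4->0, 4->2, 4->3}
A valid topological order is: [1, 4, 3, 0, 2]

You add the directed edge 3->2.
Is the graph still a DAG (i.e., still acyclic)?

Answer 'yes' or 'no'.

Answer: yes

Derivation:
Given toposort: [1, 4, 3, 0, 2]
Position of 3: index 2; position of 2: index 4
New edge 3->2: forward
Forward edge: respects the existing order. Still a DAG, same toposort still valid.
Still a DAG? yes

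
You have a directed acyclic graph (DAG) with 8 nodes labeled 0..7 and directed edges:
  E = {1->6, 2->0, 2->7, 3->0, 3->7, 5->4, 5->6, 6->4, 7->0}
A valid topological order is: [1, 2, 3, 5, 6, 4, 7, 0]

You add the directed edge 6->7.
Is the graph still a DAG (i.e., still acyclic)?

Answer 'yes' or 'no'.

Answer: yes

Derivation:
Given toposort: [1, 2, 3, 5, 6, 4, 7, 0]
Position of 6: index 4; position of 7: index 6
New edge 6->7: forward
Forward edge: respects the existing order. Still a DAG, same toposort still valid.
Still a DAG? yes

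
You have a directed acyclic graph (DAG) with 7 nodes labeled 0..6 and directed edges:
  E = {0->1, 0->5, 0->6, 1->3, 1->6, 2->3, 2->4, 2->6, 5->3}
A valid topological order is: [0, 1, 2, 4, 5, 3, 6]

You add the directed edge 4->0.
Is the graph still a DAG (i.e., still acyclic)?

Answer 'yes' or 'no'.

Answer: yes

Derivation:
Given toposort: [0, 1, 2, 4, 5, 3, 6]
Position of 4: index 3; position of 0: index 0
New edge 4->0: backward (u after v in old order)
Backward edge: old toposort is now invalid. Check if this creates a cycle.
Does 0 already reach 4? Reachable from 0: [0, 1, 3, 5, 6]. NO -> still a DAG (reorder needed).
Still a DAG? yes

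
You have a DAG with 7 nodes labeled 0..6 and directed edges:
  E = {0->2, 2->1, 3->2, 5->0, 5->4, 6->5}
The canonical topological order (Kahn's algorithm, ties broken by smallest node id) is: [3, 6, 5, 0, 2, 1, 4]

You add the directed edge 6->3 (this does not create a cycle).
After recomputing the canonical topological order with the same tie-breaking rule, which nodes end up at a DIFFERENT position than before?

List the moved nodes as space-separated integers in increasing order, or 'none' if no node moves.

Answer: 3 6

Derivation:
Old toposort: [3, 6, 5, 0, 2, 1, 4]
Added edge 6->3
Recompute Kahn (smallest-id tiebreak):
  initial in-degrees: [1, 1, 2, 1, 1, 1, 0]
  ready (indeg=0): [6]
  pop 6: indeg[3]->0; indeg[5]->0 | ready=[3, 5] | order so far=[6]
  pop 3: indeg[2]->1 | ready=[5] | order so far=[6, 3]
  pop 5: indeg[0]->0; indeg[4]->0 | ready=[0, 4] | order so far=[6, 3, 5]
  pop 0: indeg[2]->0 | ready=[2, 4] | order so far=[6, 3, 5, 0]
  pop 2: indeg[1]->0 | ready=[1, 4] | order so far=[6, 3, 5, 0, 2]
  pop 1: no out-edges | ready=[4] | order so far=[6, 3, 5, 0, 2, 1]
  pop 4: no out-edges | ready=[] | order so far=[6, 3, 5, 0, 2, 1, 4]
New canonical toposort: [6, 3, 5, 0, 2, 1, 4]
Compare positions:
  Node 0: index 3 -> 3 (same)
  Node 1: index 5 -> 5 (same)
  Node 2: index 4 -> 4 (same)
  Node 3: index 0 -> 1 (moved)
  Node 4: index 6 -> 6 (same)
  Node 5: index 2 -> 2 (same)
  Node 6: index 1 -> 0 (moved)
Nodes that changed position: 3 6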